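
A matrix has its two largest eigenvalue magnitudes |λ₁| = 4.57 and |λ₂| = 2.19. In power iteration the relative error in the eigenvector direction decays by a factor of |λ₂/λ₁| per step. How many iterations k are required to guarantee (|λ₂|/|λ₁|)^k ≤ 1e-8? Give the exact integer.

|λ₂/λ₁| = 2.19/4.57 = 0.47921
Need k ≥ ln(1e-8) / ln(0.47921) = -18.4207 / -0.7356 ≈ 25.041
Smallest integer k satisfying the bound: 26

26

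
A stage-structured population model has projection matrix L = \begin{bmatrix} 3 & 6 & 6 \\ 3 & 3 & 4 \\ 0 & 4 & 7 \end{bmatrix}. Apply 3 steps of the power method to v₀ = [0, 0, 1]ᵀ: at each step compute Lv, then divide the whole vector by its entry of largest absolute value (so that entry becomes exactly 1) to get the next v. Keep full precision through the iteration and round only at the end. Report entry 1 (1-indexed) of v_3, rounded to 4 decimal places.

1.0000

Lv0 = (6.00000, 4.00000, 7.00000); divide by 7.00000 → v1 = (0.85714, 0.57143, 1.00000)
Lv1 = (12.00000, 8.28571, 9.28571); divide by 12.00000 → v2 = (1.00000, 0.69048, 0.77381)
Lv2 = (11.78571, 8.16667, 8.17857); divide by 11.78571 → v3 = (1.00000, 0.69293, 0.69394)
Requested entry of v3: 990/990 = 1.0000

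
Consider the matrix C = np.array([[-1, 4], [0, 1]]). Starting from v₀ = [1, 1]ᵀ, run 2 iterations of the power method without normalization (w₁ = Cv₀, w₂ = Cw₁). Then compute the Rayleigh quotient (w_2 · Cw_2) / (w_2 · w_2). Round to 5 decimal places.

w1 = Cv₀ = (3, 1)
w2 = Cw1 = (1, 1)
Cw2 = (3, 1)
w2·Cw2 = 1·3 + 1·1 = 4; w2·w2 = 1·1 + 1·1 = 2
λ ≈ 4/2 = 2.00000

2.00000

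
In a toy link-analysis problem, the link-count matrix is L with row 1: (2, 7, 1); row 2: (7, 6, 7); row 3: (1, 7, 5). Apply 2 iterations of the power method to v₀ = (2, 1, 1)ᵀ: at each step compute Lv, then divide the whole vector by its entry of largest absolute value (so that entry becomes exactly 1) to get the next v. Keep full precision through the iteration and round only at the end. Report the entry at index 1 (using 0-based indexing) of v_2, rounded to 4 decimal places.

Lv0 = (12.00000, 27.00000, 14.00000); divide by 27.00000 → v1 = (0.44444, 1.00000, 0.51852)
Lv1 = (8.40741, 12.74074, 10.03704); divide by 12.74074 → v2 = (0.65988, 1.00000, 0.78779)
Requested entry of v2: 344/344 = 1.0000

1.0000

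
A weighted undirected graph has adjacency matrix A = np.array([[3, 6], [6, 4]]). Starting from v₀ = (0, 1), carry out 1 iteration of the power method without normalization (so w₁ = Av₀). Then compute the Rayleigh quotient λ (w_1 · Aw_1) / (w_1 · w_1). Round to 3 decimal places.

8.846

w1 = Av₀ = (3·0 + 6·1; 6·0 + 4·1) = (6, 4)
Aw1 = (42, 52)
w1·Aw1 = 6·42 + 4·52 = 460; w1·w1 = 6·6 + 4·4 = 52
λ ≈ 460/52 = 8.846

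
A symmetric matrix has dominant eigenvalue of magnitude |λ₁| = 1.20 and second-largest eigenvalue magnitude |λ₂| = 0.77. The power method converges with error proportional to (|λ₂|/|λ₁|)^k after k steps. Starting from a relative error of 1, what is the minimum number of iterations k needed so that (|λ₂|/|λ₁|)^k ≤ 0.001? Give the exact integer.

16

|λ₂/λ₁| = 0.77/1.20 = 0.64167
Need k ≥ ln(0.001) / ln(0.64167) = -6.9078 / -0.4437 ≈ 15.569
Smallest integer k satisfying the bound: 16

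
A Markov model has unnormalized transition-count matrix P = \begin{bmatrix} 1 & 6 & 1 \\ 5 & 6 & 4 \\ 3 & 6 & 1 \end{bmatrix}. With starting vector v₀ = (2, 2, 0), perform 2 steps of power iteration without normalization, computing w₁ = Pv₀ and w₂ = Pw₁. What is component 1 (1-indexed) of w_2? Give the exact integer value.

w1 = Pv₀ = (1·2 + 6·2 + 1·0; 5·2 + 6·2 + 4·0; 3·2 + 6·2 + 1·0) = (14, 22, 18)
w2 = Pw1 = (1·14 + 6·22 + 1·18; 5·14 + 6·22 + 4·18; 3·14 + 6·22 + 1·18) = (164, 274, 192)
The requested component of w2 is 164.

164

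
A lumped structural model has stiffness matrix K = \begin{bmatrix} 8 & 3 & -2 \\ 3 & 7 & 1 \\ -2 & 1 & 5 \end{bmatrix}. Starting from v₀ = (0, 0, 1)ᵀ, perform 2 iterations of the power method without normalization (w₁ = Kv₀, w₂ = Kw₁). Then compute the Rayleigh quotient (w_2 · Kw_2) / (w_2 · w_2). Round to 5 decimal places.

7.69693

w1 = Kv₀ = (8·0 + 3·0 + (-2)·1; 3·0 + 7·0 + 1·1; (-2)·0 + 1·0 + 5·1) = (-2, 1, 5)
w2 = Kw1 = (8·(-2) + 3·1 + (-2)·5; 3·(-2) + 7·1 + 1·5; (-2)·(-2) + 1·1 + 5·5) = (-23, 6, 30)
Kw2 = (-226, 3, 202)
w2·Kw2 = (-23)·(-226) + 6·3 + 30·202 = 11276; w2·w2 = (-23)·(-23) + 6·6 + 30·30 = 1465
λ ≈ 11276/1465 = 7.69693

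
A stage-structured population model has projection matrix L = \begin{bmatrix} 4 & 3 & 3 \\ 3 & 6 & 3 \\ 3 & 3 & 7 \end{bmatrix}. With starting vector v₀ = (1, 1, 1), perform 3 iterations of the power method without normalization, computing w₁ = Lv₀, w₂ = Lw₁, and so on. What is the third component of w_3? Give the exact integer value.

w1 = Lv₀ = (4·1 + 3·1 + 3·1; 3·1 + 6·1 + 3·1; 3·1 + 3·1 + 7·1) = (10, 12, 13)
w2 = Lw1 = (4·10 + 3·12 + 3·13; 3·10 + 6·12 + 3·13; 3·10 + 3·12 + 7·13) = (115, 141, 157)
w3 = Lw2 = (1354, 1662, 1867)
The requested component of w3 is 1867.

1867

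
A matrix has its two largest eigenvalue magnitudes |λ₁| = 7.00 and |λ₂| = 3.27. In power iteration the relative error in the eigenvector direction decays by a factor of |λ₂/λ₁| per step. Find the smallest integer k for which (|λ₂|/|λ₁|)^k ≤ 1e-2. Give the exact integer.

|λ₂/λ₁| = 3.27/7.00 = 0.46714
Need k ≥ ln(1e-2) / ln(0.46714) = -4.6052 / -0.7611 ≈ 6.051
Smallest integer k satisfying the bound: 7

7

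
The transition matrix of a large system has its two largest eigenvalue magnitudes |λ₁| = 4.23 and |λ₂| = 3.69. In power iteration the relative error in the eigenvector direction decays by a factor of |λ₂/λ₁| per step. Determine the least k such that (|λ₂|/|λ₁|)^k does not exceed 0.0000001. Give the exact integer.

119

|λ₂/λ₁| = 3.69/4.23 = 0.87234
Need k ≥ ln(0.0000001) / ln(0.87234) = -16.1181 / -0.1366 ≈ 118.016
Smallest integer k satisfying the bound: 119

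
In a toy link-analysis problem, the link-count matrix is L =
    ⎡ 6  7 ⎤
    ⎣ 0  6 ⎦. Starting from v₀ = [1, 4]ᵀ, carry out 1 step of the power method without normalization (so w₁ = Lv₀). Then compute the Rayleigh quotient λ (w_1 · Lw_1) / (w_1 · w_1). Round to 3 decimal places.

w1 = Lv₀ = (6·1 + 7·4; 0·1 + 6·4) = (34, 24)
Lw1 = (372, 144)
w1·Lw1 = 34·372 + 24·144 = 16104; w1·w1 = 34·34 + 24·24 = 1732
λ ≈ 16104/1732 = 9.298

λ ≈ 9.298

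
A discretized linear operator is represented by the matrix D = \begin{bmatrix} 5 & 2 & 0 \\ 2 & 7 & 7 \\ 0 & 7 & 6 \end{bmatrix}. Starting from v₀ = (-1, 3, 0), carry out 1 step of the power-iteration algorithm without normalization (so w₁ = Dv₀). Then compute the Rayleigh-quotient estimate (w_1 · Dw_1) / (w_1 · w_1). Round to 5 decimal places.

λ ≈ 13.49938

w1 = Dv₀ = (5·(-1) + 2·3 + 0·0; 2·(-1) + 7·3 + 7·0; 0·(-1) + 7·3 + 6·0) = (1, 19, 21)
Dw1 = (43, 282, 259)
w1·Dw1 = 1·43 + 19·282 + 21·259 = 10840; w1·w1 = 1·1 + 19·19 + 21·21 = 803
λ ≈ 10840/803 = 13.49938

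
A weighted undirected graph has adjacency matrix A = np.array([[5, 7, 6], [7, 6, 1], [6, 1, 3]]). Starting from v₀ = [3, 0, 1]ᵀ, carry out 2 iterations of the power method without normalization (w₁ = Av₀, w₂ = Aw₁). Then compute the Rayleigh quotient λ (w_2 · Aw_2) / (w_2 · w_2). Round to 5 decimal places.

14.61774

w1 = Av₀ = (5·3 + 7·0 + 6·1; 7·3 + 6·0 + 1·1; 6·3 + 1·0 + 3·1) = (21, 22, 21)
w2 = Aw1 = (5·21 + 7·22 + 6·21; 7·21 + 6·22 + 1·21; 6·21 + 1·22 + 3·21) = (385, 300, 211)
Aw2 = (5291, 4706, 3243)
w2·Aw2 = 385·5291 + 300·4706 + 211·3243 = 4133108; w2·w2 = 385·385 + 300·300 + 211·211 = 282746
λ ≈ 4133108/282746 = 14.61774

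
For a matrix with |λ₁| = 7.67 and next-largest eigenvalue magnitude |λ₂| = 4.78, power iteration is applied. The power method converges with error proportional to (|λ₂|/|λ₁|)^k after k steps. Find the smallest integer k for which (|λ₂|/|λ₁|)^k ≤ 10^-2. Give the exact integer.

|λ₂/λ₁| = 4.78/7.67 = 0.62321
Need k ≥ ln(10^-2) / ln(0.62321) = -4.6052 / -0.4729 ≈ 9.739
Smallest integer k satisfying the bound: 10

10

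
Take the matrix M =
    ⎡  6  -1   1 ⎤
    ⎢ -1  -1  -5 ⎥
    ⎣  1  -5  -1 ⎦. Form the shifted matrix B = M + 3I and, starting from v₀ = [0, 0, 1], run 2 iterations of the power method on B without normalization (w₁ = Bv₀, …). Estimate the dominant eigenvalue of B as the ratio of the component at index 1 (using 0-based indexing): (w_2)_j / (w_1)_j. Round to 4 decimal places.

B = M + 3I has rows (9, -1, 1); (-1, 2, -5); (1, -5, 2)
w1 = Bv₀ = (9·0 + (-1)·0 + 1·1; (-1)·0 + 2·0 + (-5)·1; 1·0 + (-5)·0 + 2·1) = (1, -5, 2)
w2 = Bw1 = (9·1 + (-1)·(-5) + 1·2; (-1)·1 + 2·(-5) + (-5)·2; 1·1 + (-5)·(-5) + 2·2) = (16, -21, 30)
Ratio: -21/-5 = 4.2000

μ ≈ 4.2000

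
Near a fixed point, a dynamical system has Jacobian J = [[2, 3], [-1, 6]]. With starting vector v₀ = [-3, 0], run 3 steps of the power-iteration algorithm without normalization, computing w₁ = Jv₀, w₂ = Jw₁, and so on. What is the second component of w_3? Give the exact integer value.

147

w1 = Jv₀ = (2·(-3) + 3·0; (-1)·(-3) + 6·0) = (-6, 3)
w2 = Jw1 = (2·(-6) + 3·3; (-1)·(-6) + 6·3) = (-3, 24)
w3 = Jw2 = (66, 147)
The requested component of w3 is 147.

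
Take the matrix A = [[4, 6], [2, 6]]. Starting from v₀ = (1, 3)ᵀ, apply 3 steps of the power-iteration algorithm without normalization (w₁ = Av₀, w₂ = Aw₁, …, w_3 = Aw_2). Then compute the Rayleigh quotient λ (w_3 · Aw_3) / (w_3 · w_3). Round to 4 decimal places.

8.6139

w1 = Av₀ = (4·1 + 6·3; 2·1 + 6·3) = (22, 20)
w2 = Aw1 = (4·22 + 6·20; 2·22 + 6·20) = (208, 164)
w3 = Aw2 = (1816, 1400)
Aw3 = (15664, 12032)
w3·Aw3 = 1816·15664 + 1400·12032 = 45290624; w3·w3 = 1816·1816 + 1400·1400 = 5257856
λ ≈ 45290624/5257856 = 8.6139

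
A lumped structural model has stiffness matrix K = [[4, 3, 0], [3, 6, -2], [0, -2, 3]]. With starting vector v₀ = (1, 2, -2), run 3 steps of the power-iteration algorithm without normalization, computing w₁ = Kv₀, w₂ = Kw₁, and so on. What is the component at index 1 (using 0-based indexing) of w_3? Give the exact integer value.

1411

w1 = Kv₀ = (10, 19, -10)
w2 = Kw1 = (97, 164, -68)
w3 = Kw2 = (880, 1411, -532)
The requested component of w3 is 1411.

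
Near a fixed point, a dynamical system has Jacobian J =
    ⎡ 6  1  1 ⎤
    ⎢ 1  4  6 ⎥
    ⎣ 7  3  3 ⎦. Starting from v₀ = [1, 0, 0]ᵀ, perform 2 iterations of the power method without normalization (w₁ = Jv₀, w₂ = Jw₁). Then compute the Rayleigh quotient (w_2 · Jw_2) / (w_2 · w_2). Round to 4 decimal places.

w1 = Jv₀ = (6, 1, 7)
w2 = Jw1 = (44, 52, 66)
Jw2 = (382, 648, 662)
w2·Jw2 = 44·382 + 52·648 + 66·662 = 94196; w2·w2 = 44·44 + 52·52 + 66·66 = 8996
λ ≈ 94196/8996 = 10.4709

λ ≈ 10.4709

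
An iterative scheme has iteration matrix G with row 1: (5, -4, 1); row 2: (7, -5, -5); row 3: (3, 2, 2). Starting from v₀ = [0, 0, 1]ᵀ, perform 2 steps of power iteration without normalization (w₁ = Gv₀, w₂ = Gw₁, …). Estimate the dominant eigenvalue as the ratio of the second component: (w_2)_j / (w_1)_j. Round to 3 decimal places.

λ ≈ -4.400

w1 = Gv₀ = (5·0 + (-4)·0 + 1·1; 7·0 + (-5)·0 + (-5)·1; 3·0 + 2·0 + 2·1) = (1, -5, 2)
w2 = Gw1 = (5·1 + (-4)·(-5) + 1·2; 7·1 + (-5)·(-5) + (-5)·2; 3·1 + 2·(-5) + 2·2) = (27, 22, -3)
Ratio at component: 22 / -5 = -4.400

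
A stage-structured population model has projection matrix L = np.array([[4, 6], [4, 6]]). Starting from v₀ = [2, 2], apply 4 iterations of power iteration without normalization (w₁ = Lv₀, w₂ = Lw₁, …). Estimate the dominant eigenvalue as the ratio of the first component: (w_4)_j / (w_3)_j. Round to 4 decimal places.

w1 = Lv₀ = (4·2 + 6·2; 4·2 + 6·2) = (20, 20)
w2 = Lw1 = (4·20 + 6·20; 4·20 + 6·20) = (200, 200)
w3 = Lw2 = (2000, 2000)
w4 = Lw3 = (20000, 20000)
Ratio at component: 20000 / 2000 = 10.0000

10.0000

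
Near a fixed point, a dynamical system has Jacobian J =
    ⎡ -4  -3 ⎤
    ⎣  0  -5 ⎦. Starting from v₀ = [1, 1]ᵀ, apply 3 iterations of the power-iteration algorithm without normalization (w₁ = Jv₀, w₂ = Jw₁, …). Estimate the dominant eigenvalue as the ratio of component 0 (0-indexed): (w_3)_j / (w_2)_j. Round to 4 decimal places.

w1 = Jv₀ = ((-4)·1 + (-3)·1; 0·1 + (-5)·1) = (-7, -5)
w2 = Jw1 = ((-4)·(-7) + (-3)·(-5); 0·(-7) + (-5)·(-5)) = (43, 25)
w3 = Jw2 = (-247, -125)
Ratio at component: -247 / 43 = -5.7442

λ ≈ -5.7442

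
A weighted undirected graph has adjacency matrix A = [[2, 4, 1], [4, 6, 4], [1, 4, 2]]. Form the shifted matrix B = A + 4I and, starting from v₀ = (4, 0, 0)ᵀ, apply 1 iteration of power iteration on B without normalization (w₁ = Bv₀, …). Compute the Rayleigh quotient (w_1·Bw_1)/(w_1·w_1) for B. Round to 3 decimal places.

B = A + 4I has rows (6, 4, 1); (4, 10, 4); (1, 4, 6)
w1 = Bv₀ = (6·4 + 4·0 + 1·0; 4·4 + 10·0 + 4·0; 1·4 + 4·0 + 6·0) = (24, 16, 4)
Bw1 = (212, 272, 112)
w1·Bw1 = 9888; w1·w1 = 848; μ ≈ 9888/848 = 11.660

μ ≈ 11.660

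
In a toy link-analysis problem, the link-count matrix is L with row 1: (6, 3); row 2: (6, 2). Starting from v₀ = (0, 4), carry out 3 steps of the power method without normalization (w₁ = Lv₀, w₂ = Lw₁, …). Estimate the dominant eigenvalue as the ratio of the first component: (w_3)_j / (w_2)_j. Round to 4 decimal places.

w1 = Lv₀ = (6·0 + 3·4; 6·0 + 2·4) = (12, 8)
w2 = Lw1 = (6·12 + 3·8; 6·12 + 2·8) = (96, 88)
w3 = Lw2 = (840, 752)
Ratio at component: 840 / 96 = 8.7500

8.7500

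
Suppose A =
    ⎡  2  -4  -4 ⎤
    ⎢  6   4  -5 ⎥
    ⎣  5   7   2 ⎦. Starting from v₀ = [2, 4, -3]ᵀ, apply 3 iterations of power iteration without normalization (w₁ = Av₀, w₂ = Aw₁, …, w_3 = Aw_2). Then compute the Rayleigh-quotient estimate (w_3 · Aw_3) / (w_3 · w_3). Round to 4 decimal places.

4.6554

w1 = Av₀ = (0, 43, 32)
w2 = Aw1 = (-300, 12, 365)
w3 = Aw2 = (-2108, -3577, -686)
Aw3 = (12836, -23526, -36951)
w3·Aw3 = (-2108)·12836 + (-3577)·(-23526) + (-686)·(-36951) = 82442600; w3·w3 = (-2108)·(-2108) + (-3577)·(-3577) + (-686)·(-686) = 17709189
λ ≈ 82442600/17709189 = 4.6554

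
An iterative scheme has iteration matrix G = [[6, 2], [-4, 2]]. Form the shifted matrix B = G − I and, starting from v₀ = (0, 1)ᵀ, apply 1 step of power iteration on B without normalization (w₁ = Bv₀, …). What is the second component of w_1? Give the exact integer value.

B = G − I has rows (5, 2); (-4, 1)
w1 = Bv₀ = (2, 1)
Requested component of w1: 1

1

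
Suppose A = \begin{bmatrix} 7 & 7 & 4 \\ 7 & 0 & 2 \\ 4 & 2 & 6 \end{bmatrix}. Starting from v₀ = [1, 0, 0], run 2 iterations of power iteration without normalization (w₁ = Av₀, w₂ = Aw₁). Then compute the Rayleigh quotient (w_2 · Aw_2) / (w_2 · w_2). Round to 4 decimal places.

w1 = Av₀ = (7·1 + 7·0 + 4·0; 7·1 + 0·0 + 2·0; 4·1 + 2·0 + 6·0) = (7, 7, 4)
w2 = Aw1 = (7·7 + 7·7 + 4·4; 7·7 + 0·7 + 2·4; 4·7 + 2·7 + 6·4) = (114, 57, 66)
Aw2 = (1461, 930, 966)
w2·Aw2 = 114·1461 + 57·930 + 66·966 = 283320; w2·w2 = 114·114 + 57·57 + 66·66 = 20601
λ ≈ 283320/20601 = 13.7527

λ ≈ 13.7527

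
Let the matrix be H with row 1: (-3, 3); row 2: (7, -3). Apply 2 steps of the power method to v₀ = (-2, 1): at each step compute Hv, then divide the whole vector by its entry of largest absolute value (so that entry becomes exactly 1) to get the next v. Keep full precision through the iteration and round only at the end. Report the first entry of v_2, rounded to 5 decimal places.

Hv0 = (9.000000, -17.000000); divide by -17.000000 → v1 = (-0.529412, 1.000000)
Hv1 = (4.588235, -6.705882); divide by -6.705882 → v2 = (-0.684211, 1.000000)
Requested entry of v2: -78/114 = -0.68421

-0.68421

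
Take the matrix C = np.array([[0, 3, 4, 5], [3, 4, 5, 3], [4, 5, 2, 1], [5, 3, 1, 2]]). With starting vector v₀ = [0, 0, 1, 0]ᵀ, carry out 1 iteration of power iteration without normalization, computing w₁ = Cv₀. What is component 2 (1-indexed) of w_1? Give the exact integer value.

w1 = Cv₀ = (4, 5, 2, 1)
The requested component of w1 is 5.

5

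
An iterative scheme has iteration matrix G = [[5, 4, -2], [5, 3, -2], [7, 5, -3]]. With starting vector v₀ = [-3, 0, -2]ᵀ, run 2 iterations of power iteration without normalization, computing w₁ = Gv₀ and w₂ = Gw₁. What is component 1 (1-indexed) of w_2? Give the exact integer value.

-69

w1 = Gv₀ = (5·(-3) + 4·0 + (-2)·(-2); 5·(-3) + 3·0 + (-2)·(-2); 7·(-3) + 5·0 + (-3)·(-2)) = (-11, -11, -15)
w2 = Gw1 = (5·(-11) + 4·(-11) + (-2)·(-15); 5·(-11) + 3·(-11) + (-2)·(-15); 7·(-11) + 5·(-11) + (-3)·(-15)) = (-69, -58, -87)
The requested component of w2 is -69.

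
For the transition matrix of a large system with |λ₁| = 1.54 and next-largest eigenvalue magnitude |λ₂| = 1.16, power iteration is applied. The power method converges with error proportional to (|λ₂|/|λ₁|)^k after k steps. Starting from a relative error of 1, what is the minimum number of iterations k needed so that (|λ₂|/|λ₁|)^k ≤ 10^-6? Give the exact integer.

|λ₂/λ₁| = 1.16/1.54 = 0.75325
Need k ≥ ln(10^-6) / ln(0.75325) = -13.8155 / -0.2834 ≈ 48.756
Smallest integer k satisfying the bound: 49

49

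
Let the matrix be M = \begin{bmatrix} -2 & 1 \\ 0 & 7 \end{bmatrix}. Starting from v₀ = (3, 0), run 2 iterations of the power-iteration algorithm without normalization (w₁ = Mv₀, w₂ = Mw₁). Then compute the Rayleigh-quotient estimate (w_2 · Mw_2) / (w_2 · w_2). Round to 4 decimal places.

-2.0000

w1 = Mv₀ = (-6, 0)
w2 = Mw1 = (12, 0)
Mw2 = (-24, 0)
w2·Mw2 = 12·(-24) + 0·0 = -288; w2·w2 = 12·12 + 0·0 = 144
λ ≈ -288/144 = -2.0000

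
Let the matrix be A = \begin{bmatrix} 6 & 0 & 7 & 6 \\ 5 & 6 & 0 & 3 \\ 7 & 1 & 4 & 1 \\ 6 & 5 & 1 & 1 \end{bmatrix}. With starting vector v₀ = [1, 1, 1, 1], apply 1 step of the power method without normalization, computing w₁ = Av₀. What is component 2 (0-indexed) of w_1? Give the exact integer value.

w1 = Av₀ = (19, 14, 13, 13)
The requested component of w1 is 13.

13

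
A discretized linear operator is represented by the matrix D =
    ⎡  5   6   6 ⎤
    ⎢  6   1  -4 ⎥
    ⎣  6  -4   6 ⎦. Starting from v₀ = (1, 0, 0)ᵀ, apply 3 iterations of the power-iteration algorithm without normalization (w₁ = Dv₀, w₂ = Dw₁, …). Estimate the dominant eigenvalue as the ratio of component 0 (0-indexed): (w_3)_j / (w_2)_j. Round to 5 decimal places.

8.34021

w1 = Dv₀ = (5, 6, 6)
w2 = Dw1 = (97, 12, 42)
w3 = Dw2 = (809, 426, 786)
Ratio at component: 809 / 97 = 8.34021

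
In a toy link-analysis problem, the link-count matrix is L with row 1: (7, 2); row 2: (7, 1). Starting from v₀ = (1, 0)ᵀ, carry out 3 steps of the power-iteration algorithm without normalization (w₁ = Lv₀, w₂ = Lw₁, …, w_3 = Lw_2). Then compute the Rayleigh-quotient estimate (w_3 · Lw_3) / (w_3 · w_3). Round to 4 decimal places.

λ ≈ 8.7936

w1 = Lv₀ = (7·1 + 2·0; 7·1 + 1·0) = (7, 7)
w2 = Lw1 = (7·7 + 2·7; 7·7 + 1·7) = (63, 56)
w3 = Lw2 = (553, 497)
Lw3 = (4865, 4368)
w3·Lw3 = 553·4865 + 497·4368 = 4861241; w3·w3 = 553·553 + 497·497 = 552818
λ ≈ 4861241/552818 = 8.7936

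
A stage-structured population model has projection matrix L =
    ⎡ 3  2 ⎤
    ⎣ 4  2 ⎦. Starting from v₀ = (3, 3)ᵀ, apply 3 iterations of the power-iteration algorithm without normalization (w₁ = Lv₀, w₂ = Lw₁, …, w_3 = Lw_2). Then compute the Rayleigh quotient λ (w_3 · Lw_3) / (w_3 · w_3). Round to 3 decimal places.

w1 = Lv₀ = (3·3 + 2·3; 4·3 + 2·3) = (15, 18)
w2 = Lw1 = (3·15 + 2·18; 4·15 + 2·18) = (81, 96)
w3 = Lw2 = (435, 516)
Lw3 = (2337, 2772)
w3·Lw3 = 435·2337 + 516·2772 = 2446947; w3·w3 = 435·435 + 516·516 = 455481
λ ≈ 2446947/455481 = 5.372

5.372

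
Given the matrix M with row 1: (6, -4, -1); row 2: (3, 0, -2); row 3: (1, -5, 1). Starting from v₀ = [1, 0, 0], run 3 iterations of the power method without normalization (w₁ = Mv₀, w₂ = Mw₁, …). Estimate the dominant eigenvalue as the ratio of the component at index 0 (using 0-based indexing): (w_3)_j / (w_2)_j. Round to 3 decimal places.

3.565

w1 = Mv₀ = (6·1 + (-4)·0 + (-1)·0; 3·1 + 0·0 + (-2)·0; 1·1 + (-5)·0 + 1·0) = (6, 3, 1)
w2 = Mw1 = (6·6 + (-4)·3 + (-1)·1; 3·6 + 0·3 + (-2)·1; 1·6 + (-5)·3 + 1·1) = (23, 16, -8)
w3 = Mw2 = (82, 85, -65)
Ratio at component: 82 / 23 = 3.565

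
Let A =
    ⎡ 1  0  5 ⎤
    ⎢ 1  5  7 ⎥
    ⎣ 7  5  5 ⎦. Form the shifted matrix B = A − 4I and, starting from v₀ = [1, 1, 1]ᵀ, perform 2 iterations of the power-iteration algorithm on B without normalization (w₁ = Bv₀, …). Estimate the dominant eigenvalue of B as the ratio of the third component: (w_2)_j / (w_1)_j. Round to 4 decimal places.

5.5385

B = A − 4I has rows (-3, 0, 5); (1, 1, 7); (7, 5, 1)
w1 = Bv₀ = (2, 9, 13)
w2 = Bw1 = (59, 102, 72)
Ratio: 72/13 = 5.5385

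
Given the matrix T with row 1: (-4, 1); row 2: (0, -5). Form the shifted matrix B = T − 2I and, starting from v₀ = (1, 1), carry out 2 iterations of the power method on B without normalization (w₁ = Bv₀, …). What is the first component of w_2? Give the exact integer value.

23

B = T − 2I has rows (-6, 1); (0, -7)
w1 = Bv₀ = ((-6)·1 + 1·1; 0·1 + (-7)·1) = (-5, -7)
w2 = Bw1 = ((-6)·(-5) + 1·(-7); 0·(-5) + (-7)·(-7)) = (23, 49)
Requested component of w2: 23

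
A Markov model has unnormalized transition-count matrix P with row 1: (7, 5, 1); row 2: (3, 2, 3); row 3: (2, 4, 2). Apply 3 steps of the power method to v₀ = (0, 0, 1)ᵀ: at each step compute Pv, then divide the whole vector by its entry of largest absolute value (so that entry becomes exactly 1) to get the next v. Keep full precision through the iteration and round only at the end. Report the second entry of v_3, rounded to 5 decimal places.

Pv0 = (1.000000, 3.000000, 2.000000); divide by 3.000000 → v1 = (0.333333, 1.000000, 0.666667)
Pv1 = (8.000000, 5.000000, 6.000000); divide by 8.000000 → v2 = (1.000000, 0.625000, 0.750000)
Pv2 = (10.875000, 6.500000, 6.000000); divide by 10.875000 → v3 = (1.000000, 0.597701, 0.551724)
Requested entry of v3: 156/261 = 0.59770

0.59770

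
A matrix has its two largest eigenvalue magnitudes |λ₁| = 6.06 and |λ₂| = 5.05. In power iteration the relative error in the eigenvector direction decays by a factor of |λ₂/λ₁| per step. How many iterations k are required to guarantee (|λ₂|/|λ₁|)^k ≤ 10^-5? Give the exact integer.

64

|λ₂/λ₁| = 5.05/6.06 = 0.83333
Need k ≥ ln(10^-5) / ln(0.83333) = -11.5129 / -0.1823 ≈ 63.146
Smallest integer k satisfying the bound: 64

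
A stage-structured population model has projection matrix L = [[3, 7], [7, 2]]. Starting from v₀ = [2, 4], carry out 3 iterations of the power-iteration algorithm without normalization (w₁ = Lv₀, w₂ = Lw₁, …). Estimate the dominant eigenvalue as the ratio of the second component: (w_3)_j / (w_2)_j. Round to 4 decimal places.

λ ≈ 8.3546

w1 = Lv₀ = (3·2 + 7·4; 7·2 + 2·4) = (34, 22)
w2 = Lw1 = (3·34 + 7·22; 7·34 + 2·22) = (256, 282)
w3 = Lw2 = (2742, 2356)
Ratio at component: 2356 / 282 = 8.3546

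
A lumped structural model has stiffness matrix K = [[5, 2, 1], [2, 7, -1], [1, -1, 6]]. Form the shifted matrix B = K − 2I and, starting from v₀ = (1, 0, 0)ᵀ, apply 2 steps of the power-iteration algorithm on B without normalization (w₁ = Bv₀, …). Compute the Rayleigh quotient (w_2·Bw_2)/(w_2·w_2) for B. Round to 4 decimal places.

μ ≈ 5.9260

B = K − 2I has rows (3, 2, 1); (2, 5, -1); (1, -1, 4)
w1 = Bv₀ = (3·1 + 2·0 + 1·0; 2·1 + 5·0 + (-1)·0; 1·1 + (-1)·0 + 4·0) = (3, 2, 1)
w2 = Bw1 = (3·3 + 2·2 + 1·1; 2·3 + 5·2 + (-1)·1; 1·3 + (-1)·2 + 4·1) = (14, 15, 5)
Bw2 = (77, 98, 19)
w2·Bw2 = 2643; w2·w2 = 446; μ ≈ 2643/446 = 5.9260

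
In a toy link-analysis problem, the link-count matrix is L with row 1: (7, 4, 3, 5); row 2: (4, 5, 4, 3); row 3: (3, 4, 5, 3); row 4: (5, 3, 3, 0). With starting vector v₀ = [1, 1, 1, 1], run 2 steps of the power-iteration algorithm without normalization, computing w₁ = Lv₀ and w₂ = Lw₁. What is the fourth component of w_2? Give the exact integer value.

188

w1 = Lv₀ = (19, 16, 15, 11)
w2 = Lw1 = (297, 249, 229, 188)
The requested component of w2 is 188.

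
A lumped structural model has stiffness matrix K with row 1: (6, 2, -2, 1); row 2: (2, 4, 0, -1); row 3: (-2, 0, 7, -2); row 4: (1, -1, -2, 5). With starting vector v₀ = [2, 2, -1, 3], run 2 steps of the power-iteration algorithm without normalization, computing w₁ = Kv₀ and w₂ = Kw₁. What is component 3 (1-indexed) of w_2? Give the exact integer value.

-195

w1 = Kv₀ = (6·2 + 2·2 + (-2)·(-1) + 1·3; 2·2 + 4·2 + 0·(-1) + (-1)·3; (-2)·2 + 0·2 + 7·(-1) + (-2)·3; 1·2 + (-1)·2 + (-2)·(-1) + 5·3) = (21, 9, -17, 17)
w2 = Kw1 = (6·21 + 2·9 + (-2)·(-17) + 1·17; 2·21 + 4·9 + 0·(-17) + (-1)·17; (-2)·21 + 0·9 + 7·(-17) + (-2)·17; 1·21 + (-1)·9 + (-2)·(-17) + 5·17) = (195, 61, -195, 131)
The requested component of w2 is -195.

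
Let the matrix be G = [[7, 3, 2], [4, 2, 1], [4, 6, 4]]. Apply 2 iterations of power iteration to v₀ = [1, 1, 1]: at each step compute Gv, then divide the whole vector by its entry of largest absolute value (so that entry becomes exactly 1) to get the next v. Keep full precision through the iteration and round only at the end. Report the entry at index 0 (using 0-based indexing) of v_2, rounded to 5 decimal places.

0.91096

Gv0 = (12.000000, 7.000000, 14.000000); divide by 14.000000 → v1 = (0.857143, 0.500000, 1.000000)
Gv1 = (9.500000, 5.428571, 10.428571); divide by 10.428571 → v2 = (0.910959, 0.520548, 1.000000)
Requested entry of v2: 133/146 = 0.91096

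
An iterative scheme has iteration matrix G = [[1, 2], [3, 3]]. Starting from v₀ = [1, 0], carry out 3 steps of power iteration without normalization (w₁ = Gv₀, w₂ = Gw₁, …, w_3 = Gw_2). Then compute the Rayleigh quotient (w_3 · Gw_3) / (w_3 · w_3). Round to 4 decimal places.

4.6420

w1 = Gv₀ = (1, 3)
w2 = Gw1 = (7, 12)
w3 = Gw2 = (31, 57)
Gw3 = (145, 264)
w3·Gw3 = 31·145 + 57·264 = 19543; w3·w3 = 31·31 + 57·57 = 4210
λ ≈ 19543/4210 = 4.6420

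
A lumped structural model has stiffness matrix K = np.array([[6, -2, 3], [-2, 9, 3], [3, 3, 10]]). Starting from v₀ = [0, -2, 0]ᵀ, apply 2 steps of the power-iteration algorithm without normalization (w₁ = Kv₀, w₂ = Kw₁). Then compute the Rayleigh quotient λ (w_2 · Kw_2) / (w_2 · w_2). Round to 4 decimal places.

11.6530

w1 = Kv₀ = (4, -18, -6)
w2 = Kw1 = (42, -188, -102)
Kw2 = (322, -2082, -1458)
w2·Kw2 = 42·322 + (-188)·(-2082) + (-102)·(-1458) = 553656; w2·w2 = 42·42 + (-188)·(-188) + (-102)·(-102) = 47512
λ ≈ 553656/47512 = 11.6530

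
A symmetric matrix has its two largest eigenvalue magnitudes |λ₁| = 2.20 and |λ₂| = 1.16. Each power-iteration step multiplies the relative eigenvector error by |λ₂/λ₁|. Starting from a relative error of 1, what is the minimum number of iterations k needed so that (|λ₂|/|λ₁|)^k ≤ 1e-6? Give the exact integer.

22

|λ₂/λ₁| = 1.16/2.20 = 0.52727
Need k ≥ ln(1e-6) / ln(0.52727) = -13.8155 / -0.6400 ≈ 21.585
Smallest integer k satisfying the bound: 22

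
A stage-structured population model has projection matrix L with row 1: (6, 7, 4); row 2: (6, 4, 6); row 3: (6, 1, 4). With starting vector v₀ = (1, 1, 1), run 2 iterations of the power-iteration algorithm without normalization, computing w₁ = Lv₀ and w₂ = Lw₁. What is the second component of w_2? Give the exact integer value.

w1 = Lv₀ = (6·1 + 7·1 + 4·1; 6·1 + 4·1 + 6·1; 6·1 + 1·1 + 4·1) = (17, 16, 11)
w2 = Lw1 = (6·17 + 7·16 + 4·11; 6·17 + 4·16 + 6·11; 6·17 + 1·16 + 4·11) = (258, 232, 162)
The requested component of w2 is 232.

232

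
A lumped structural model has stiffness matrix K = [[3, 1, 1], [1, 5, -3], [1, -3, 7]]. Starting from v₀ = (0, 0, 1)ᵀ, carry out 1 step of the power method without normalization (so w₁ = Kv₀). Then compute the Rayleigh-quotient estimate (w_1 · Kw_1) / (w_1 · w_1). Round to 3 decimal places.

w1 = Kv₀ = (3·0 + 1·0 + 1·1; 1·0 + 5·0 + (-3)·1; 1·0 + (-3)·0 + 7·1) = (1, -3, 7)
Kw1 = (7, -35, 59)
w1·Kw1 = 1·7 + (-3)·(-35) + 7·59 = 525; w1·w1 = 1·1 + (-3)·(-3) + 7·7 = 59
λ ≈ 525/59 = 8.898

λ ≈ 8.898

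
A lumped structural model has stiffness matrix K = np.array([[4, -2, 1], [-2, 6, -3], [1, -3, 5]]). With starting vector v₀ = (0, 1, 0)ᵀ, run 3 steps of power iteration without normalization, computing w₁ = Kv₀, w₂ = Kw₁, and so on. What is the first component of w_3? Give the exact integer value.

w1 = Kv₀ = (-2, 6, -3)
w2 = Kw1 = (-23, 49, -35)
w3 = Kw2 = (-225, 445, -345)
The requested component of w3 is -225.

-225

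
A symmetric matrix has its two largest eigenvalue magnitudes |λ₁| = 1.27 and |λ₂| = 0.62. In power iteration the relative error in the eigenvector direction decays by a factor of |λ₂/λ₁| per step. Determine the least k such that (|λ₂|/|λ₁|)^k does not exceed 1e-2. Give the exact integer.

7

|λ₂/λ₁| = 0.62/1.27 = 0.48819
Need k ≥ ln(1e-2) / ln(0.48819) = -4.6052 / -0.7171 ≈ 6.422
Smallest integer k satisfying the bound: 7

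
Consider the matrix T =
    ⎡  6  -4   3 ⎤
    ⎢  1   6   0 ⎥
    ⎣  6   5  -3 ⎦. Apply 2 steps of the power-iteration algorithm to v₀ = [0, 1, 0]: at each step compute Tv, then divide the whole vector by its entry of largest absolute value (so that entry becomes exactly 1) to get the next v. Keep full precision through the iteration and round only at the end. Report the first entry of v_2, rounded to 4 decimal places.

Tv0 = (-4.00000, 6.00000, 5.00000); divide by 6.00000 → v1 = (-0.66667, 1.00000, 0.83333)
Tv1 = (-5.50000, 5.33333, -1.50000); divide by -5.50000 → v2 = (1.00000, -0.96970, 0.27273)
Requested entry of v2: -33/-33 = 1.0000

1.0000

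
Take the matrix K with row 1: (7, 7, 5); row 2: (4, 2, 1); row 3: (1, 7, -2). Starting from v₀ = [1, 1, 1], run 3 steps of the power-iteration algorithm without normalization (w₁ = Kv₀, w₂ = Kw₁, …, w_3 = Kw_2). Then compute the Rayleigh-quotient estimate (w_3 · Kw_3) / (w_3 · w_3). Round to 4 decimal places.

w1 = Kv₀ = (7·1 + 7·1 + 5·1; 4·1 + 2·1 + 1·1; 1·1 + 7·1 + (-2)·1) = (19, 7, 6)
w2 = Kw1 = (7·19 + 7·7 + 5·6; 4·19 + 2·7 + 1·6; 1·19 + 7·7 + (-2)·6) = (212, 96, 56)
w3 = Kw2 = (2436, 1096, 772)
Kw3 = (28584, 12708, 8564)
w3·Kw3 = 2436·28584 + 1096·12708 + 772·8564 = 90170000; w3·w3 = 2436·2436 + 1096·1096 + 772·772 = 7731296
λ ≈ 90170000/7731296 = 11.6630

λ ≈ 11.6630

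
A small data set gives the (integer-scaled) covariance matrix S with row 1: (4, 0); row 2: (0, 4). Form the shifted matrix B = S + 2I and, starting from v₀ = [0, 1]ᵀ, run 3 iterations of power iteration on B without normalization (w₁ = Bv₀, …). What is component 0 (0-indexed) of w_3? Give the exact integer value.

0

B = S + 2I has rows (6, 0); (0, 6)
w1 = Bv₀ = (0, 6)
w2 = Bw1 = (0, 36)
w3 = Bw2 = (0, 216)
Requested component of w3: 0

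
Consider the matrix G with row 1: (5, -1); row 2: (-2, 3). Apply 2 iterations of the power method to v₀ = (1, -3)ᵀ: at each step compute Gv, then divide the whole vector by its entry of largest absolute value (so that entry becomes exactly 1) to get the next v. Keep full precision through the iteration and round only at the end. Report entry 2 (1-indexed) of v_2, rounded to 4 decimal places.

Gv0 = (8.00000, -11.00000); divide by -11.00000 → v1 = (-0.72727, 1.00000)
Gv1 = (-4.63636, 4.45455); divide by -4.63636 → v2 = (1.00000, -0.96078)
Requested entry of v2: -49/51 = -0.9608

-0.9608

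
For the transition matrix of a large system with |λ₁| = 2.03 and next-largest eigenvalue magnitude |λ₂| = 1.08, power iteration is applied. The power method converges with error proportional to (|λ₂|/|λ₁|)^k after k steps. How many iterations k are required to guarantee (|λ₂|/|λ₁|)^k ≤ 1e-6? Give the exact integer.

|λ₂/λ₁| = 1.08/2.03 = 0.53202
Need k ≥ ln(1e-6) / ln(0.53202) = -13.8155 / -0.6311 ≈ 21.892
Smallest integer k satisfying the bound: 22

22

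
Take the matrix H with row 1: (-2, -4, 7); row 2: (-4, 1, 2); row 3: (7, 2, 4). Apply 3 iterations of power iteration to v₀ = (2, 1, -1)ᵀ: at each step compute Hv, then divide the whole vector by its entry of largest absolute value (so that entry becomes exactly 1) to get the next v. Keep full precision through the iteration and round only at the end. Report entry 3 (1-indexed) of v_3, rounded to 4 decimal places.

-0.8000

Hv0 = (-15.00000, -9.00000, 12.00000); divide by -15.00000 → v1 = (1.00000, 0.60000, -0.80000)
Hv1 = (-10.00000, -5.00000, 5.00000); divide by -10.00000 → v2 = (1.00000, 0.50000, -0.50000)
Hv2 = (-7.50000, -4.50000, 6.00000); divide by -7.50000 → v3 = (1.00000, 0.60000, -0.80000)
Requested entry of v3: 900/-1125 = -0.8000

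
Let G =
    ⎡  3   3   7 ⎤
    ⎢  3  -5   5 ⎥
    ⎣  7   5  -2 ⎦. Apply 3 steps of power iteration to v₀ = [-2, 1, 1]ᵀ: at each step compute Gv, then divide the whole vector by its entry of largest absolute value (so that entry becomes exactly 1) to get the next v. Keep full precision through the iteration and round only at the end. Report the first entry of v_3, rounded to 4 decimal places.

0.2157

Gv0 = (4.00000, -6.00000, -11.00000); divide by -11.00000 → v1 = (-0.36364, 0.54545, 1.00000)
Gv1 = (7.54545, 1.18182, -1.81818); divide by 7.54545 → v2 = (1.00000, 0.15663, -0.24096)
Gv2 = (1.78313, 1.01205, 8.26506); divide by 8.26506 → v3 = (0.21574, 0.12245, 1.00000)
Requested entry of v3: -148/-686 = 0.2157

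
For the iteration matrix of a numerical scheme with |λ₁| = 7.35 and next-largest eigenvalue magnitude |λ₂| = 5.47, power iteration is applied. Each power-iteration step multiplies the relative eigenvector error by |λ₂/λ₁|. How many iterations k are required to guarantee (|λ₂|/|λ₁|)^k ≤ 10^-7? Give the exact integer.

|λ₂/λ₁| = 5.47/7.35 = 0.74422
Need k ≥ ln(10^-7) / ln(0.74422) = -16.1181 / -0.2954 ≈ 54.560
Smallest integer k satisfying the bound: 55

55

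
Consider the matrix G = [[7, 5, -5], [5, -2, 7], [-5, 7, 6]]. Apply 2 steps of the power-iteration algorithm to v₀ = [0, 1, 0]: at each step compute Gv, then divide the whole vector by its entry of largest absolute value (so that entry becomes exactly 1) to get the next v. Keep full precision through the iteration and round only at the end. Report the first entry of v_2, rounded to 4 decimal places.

-0.1282

Gv0 = (5.00000, -2.00000, 7.00000); divide by 7.00000 → v1 = (0.71429, -0.28571, 1.00000)
Gv1 = (-1.42857, 11.14286, 0.42857); divide by 11.14286 → v2 = (-0.12821, 1.00000, 0.03846)
Requested entry of v2: -10/78 = -0.1282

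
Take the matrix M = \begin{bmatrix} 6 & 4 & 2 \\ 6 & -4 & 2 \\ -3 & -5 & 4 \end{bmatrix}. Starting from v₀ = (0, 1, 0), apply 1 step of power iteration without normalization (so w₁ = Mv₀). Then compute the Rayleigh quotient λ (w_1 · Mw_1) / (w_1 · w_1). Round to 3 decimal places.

w1 = Mv₀ = (6·0 + 4·1 + 2·0; 6·0 + (-4)·1 + 2·0; (-3)·0 + (-5)·1 + 4·0) = (4, -4, -5)
Mw1 = (-2, 30, -12)
w1·Mw1 = 4·(-2) + (-4)·30 + (-5)·(-12) = -68; w1·w1 = 4·4 + (-4)·(-4) + (-5)·(-5) = 57
λ ≈ -68/57 = -1.193

λ ≈ -1.193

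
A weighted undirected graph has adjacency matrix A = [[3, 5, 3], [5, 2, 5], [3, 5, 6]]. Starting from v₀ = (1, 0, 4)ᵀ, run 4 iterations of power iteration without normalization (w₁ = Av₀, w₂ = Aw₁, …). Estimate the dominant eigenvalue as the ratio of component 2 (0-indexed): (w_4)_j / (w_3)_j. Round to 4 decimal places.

w1 = Av₀ = (3·1 + 5·0 + 3·4; 5·1 + 2·0 + 5·4; 3·1 + 5·0 + 6·4) = (15, 25, 27)
w2 = Aw1 = (3·15 + 5·25 + 3·27; 5·15 + 2·25 + 5·27; 3·15 + 5·25 + 6·27) = (251, 260, 332)
w3 = Aw2 = (3049, 3435, 4045)
w4 = Aw3 = (38457, 42340, 50592)
Ratio at component: 50592 / 4045 = 12.5073

λ ≈ 12.5073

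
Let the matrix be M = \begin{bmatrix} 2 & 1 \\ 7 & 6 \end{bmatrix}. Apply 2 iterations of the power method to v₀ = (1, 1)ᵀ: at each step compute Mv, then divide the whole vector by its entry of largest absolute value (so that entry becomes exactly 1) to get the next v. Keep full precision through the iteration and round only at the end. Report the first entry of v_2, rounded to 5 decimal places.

0.19192

Mv0 = (3.000000, 13.000000); divide by 13.000000 → v1 = (0.230769, 1.000000)
Mv1 = (1.461538, 7.615385); divide by 7.615385 → v2 = (0.191919, 1.000000)
Requested entry of v2: 19/99 = 0.19192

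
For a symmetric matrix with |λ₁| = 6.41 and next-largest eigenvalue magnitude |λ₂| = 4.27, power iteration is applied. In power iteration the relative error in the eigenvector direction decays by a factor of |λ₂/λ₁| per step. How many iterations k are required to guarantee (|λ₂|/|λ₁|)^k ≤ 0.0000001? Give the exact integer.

|λ₂/λ₁| = 4.27/6.41 = 0.66615
Need k ≥ ln(0.0000001) / ln(0.66615) = -16.1181 / -0.4062 ≈ 39.676
Smallest integer k satisfying the bound: 40

40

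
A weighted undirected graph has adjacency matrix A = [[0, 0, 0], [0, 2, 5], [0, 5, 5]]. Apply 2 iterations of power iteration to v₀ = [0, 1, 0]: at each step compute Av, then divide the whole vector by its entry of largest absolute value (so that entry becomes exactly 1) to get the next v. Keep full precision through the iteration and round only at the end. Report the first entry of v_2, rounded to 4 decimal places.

0.0000

Av0 = (0.00000, 2.00000, 5.00000); divide by 5.00000 → v1 = (0.00000, 0.40000, 1.00000)
Av1 = (0.00000, 5.80000, 7.00000); divide by 7.00000 → v2 = (0.00000, 0.82857, 1.00000)
Requested entry of v2: 0/35 = 0.0000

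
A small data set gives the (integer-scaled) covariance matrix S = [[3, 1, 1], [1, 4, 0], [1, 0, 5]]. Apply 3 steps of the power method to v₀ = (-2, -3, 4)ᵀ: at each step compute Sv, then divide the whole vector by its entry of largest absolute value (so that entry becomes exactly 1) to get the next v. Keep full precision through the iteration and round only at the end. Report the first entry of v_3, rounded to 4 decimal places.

Sv0 = (-5.00000, -14.00000, 18.00000); divide by 18.00000 → v1 = (-0.27778, -0.77778, 1.00000)
Sv1 = (-0.61111, -3.38889, 4.72222); divide by 4.72222 → v2 = (-0.12941, -0.71765, 1.00000)
Sv2 = (-0.10588, -3.00000, 4.87059); divide by 4.87059 → v3 = (-0.02174, -0.61594, 1.00000)
Requested entry of v3: -9/414 = -0.0217

-0.0217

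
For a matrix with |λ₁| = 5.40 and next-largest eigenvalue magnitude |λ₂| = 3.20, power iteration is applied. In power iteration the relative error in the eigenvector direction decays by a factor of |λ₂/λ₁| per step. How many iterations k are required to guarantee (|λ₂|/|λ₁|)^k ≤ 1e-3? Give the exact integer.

|λ₂/λ₁| = 3.20/5.40 = 0.59259
Need k ≥ ln(1e-3) / ln(0.59259) = -6.9078 / -0.5232 ≈ 13.202
Smallest integer k satisfying the bound: 14

14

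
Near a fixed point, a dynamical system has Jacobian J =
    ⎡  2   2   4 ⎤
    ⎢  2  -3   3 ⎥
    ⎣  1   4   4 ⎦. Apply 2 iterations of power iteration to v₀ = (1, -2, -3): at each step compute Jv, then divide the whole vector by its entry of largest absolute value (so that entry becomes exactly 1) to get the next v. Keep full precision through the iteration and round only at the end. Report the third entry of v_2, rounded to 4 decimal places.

0.8868

Jv0 = (-14.00000, -1.00000, -19.00000); divide by -19.00000 → v1 = (0.73684, 0.05263, 1.00000)
Jv1 = (5.57895, 4.31579, 4.94737); divide by 5.57895 → v2 = (1.00000, 0.77358, 0.88679)
Requested entry of v2: -94/-106 = 0.8868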